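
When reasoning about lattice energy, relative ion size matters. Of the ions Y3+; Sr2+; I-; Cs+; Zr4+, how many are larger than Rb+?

2

Zr4+ (Z=40, 36 e⁻), Y3+ (Z=39, 36 e⁻), Sr2+ (Z=38, 36 e⁻), Rb+ (Z=37, 36 e⁻), Cs+ (Z=55, 54 e⁻), I- (Z=53, 54 e⁻). Zr4+ < Y3+ (both 36 e⁻, Z=40>39); Y3+ < Sr2+ (isoelectronic, higher Z=39 is smaller); Sr2+ < Rb+ (isoelectronic, higher Z=38 is smaller); Rb+ < Cs+ (same group, 1 shell fewer); Cs+ < I- (both 54 e⁻, Z=55>53).
Ordering all of them (including Rb+) by radius gives Zr4+ < Y3+ < Sr2+ < Rb+ < Cs+ < I-. Count: 2.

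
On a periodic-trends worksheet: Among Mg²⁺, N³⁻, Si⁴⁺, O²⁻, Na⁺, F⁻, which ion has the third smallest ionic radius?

Na⁺

All of these have 10 electrons (isoelectronic). With the same electron cloud, the ion with the most protons pulls it in tightest. Nuclear charges: Si⁴⁺ (Z=14), Mg²⁺ (Z=12), Na⁺ (Z=11), F⁻ (Z=9), O²⁻ (Z=8), N³⁻ (Z=7). Highest Z is smallest.
That gives Si⁴⁺ < Mg²⁺ < Na⁺ < F⁻ < O²⁻ < N³⁻. From the smallest end, number 3 is Na⁺.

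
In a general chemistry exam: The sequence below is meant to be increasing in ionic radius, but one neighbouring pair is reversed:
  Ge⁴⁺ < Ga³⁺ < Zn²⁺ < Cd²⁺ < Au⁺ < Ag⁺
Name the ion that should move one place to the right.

The pair Au⁺, Ag⁺ is the wrong way round — both in group 11 with the same charge; Ag⁺ (period 5) has the smaller radius. All other adjacent pairs agree with periodic trends, so Au⁺ is the misplaced ion.

Au⁺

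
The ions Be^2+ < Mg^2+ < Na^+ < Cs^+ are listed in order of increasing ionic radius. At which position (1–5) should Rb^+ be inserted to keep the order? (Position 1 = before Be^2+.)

4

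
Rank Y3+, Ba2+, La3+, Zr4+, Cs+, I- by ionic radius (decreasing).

Zr4+ has 36 e⁻ (Z=40), Y3+ has 36 e⁻ (Z=39), La3+ has 54 e⁻ (Z=57), Ba2+ has 54 e⁻ (Z=56), Cs+ has 54 e⁻ (Z=55), I- has 54 e⁻ (Z=53). Zr4+ < Y3+ (both 36 e⁻, Z=40>39); Y3+ < La3+ (same group, period 5 vs 6); La3+ < Ba2+ (both 54 e⁻, Z=57>56); Ba2+ < Cs+ (both 54 e⁻, Z=56>55); Cs+ < I- (isoelectronic, higher Z=55 is smaller).

I- > Cs+ > Ba2+ > La3+ > Y3+ > Zr4+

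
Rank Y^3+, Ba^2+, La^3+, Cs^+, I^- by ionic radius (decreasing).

Y^3+: 36 e⁻, Z=39, La^3+: 54 e⁻, Z=57, Ba^2+: 54 e⁻, Z=56, Cs^+: 54 e⁻, Z=55, I^-: 54 e⁻, Z=53. Y^3+ < La^3+ (same group, period 5 vs 6); La^3+ < Ba^2+ (isoelectronic, higher Z=57 is smaller); Ba^2+ < Cs^+ (both 54 e⁻, Z=56>55); Cs^+ < I^- (isoelectronic, higher Z=55 is smaller).

I^- > Cs^+ > Ba^2+ > La^3+ > Y^3+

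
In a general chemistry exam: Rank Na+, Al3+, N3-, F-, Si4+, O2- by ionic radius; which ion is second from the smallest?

Al3+

Isoelectronic series (10 e⁻ each). Size is set by nuclear charge: more protons means a smaller ion. Si4+ (Z=14), Al3+ (Z=13), Na+ (Z=11), F- (Z=9), O2- (Z=8), N3- (Z=7).
That gives Si4+ < Al3+ < Na+ < F- < O2- < N3-. From the smallest end, number 2 is Al3+.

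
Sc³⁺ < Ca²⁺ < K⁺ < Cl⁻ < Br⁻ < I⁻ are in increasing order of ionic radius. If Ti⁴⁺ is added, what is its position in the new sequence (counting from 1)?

Tabulating Z and e⁻: Ti⁴⁺ (Z=22, 18 e⁻), Sc³⁺ (Z=21, 18 e⁻), Ca²⁺ (Z=20, 18 e⁻), K⁺ (Z=19, 18 e⁻), Cl⁻ (Z=17, 18 e⁻), Br⁻ (Z=35, 36 e⁻), I⁻ (Z=53, 54 e⁻). Ti⁴⁺ < Sc³⁺ (isoelectronic, higher Z=22 is smaller); Sc³⁺ < Ca²⁺ (both 18 e⁻, Z=21>20); Ca²⁺ < K⁺ (isoelectronic, higher Z=20 is smaller); K⁺ < Cl⁻ (both 18 e⁻, Z=19>17); Cl⁻ < Br⁻ (same group, 1 shell fewer); Br⁻ < I⁻ (same group, period 4 vs 5).
With Ti⁴⁺ included the full order is Ti⁴⁺ < Sc³⁺ < Ca²⁺ < K⁺ < Cl⁻ < Br⁻ < I⁻, so it takes position 1.

1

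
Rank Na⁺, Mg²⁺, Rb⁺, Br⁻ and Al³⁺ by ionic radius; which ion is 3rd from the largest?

Na⁺

First list Z and electron count for each: Al³⁺: 10 e⁻, Z=13, Mg²⁺: 10 e⁻, Z=12, Na⁺: 10 e⁻, Z=11, Rb⁺: 36 e⁻, Z=37, Br⁻: 36 e⁻, Z=35. Al³⁺ < Mg²⁺ (both 10 e⁻, Z=13>12); Mg²⁺ < Na⁺ (both 10 e⁻, Z=12>11); Na⁺ < Rb⁺ (same group, 2 shells fewer); Rb⁺ < Br⁻ (both 36 e⁻, Z=37>35).
So the order is Al³⁺ < Mg²⁺ < Na⁺ < Rb⁺ < Br⁻; the 3rd-largest ion is Na⁺.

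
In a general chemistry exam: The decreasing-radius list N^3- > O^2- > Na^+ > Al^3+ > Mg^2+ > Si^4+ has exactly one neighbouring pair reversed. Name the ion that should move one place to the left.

Mg^2+

The pair Al^3+, Mg^2+ is the wrong way round — both have 10 electrons but Z(Al)=13 > Z(Mg)=12, so Al^3+ should be the smaller of the two. All other adjacent pairs agree with periodic trends, so Mg^2+ is the misplaced ion.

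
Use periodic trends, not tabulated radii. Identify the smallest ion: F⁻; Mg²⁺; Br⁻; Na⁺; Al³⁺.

Al³⁺ has 10 e⁻ (Z=13), Mg²⁺ has 10 e⁻ (Z=12), Na⁺ has 10 e⁻ (Z=11), F⁻ has 10 e⁻ (Z=9), Br⁻ has 36 e⁻ (Z=35). Al³⁺ < Mg²⁺ (isoelectronic, higher Z=13 is smaller); Mg²⁺ < Na⁺ (both 10 e⁻, Z=12>11); Na⁺ < F⁻ (both 10 e⁻, Z=11>9); F⁻ < Br⁻ (same group, period 2 vs 4).

Al³⁺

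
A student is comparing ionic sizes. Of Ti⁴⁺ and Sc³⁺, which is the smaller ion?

Ti⁴⁺

Isoelectronic series (18 e⁻ each). Size is set by nuclear charge: more protons means a smaller ion. Ti⁴⁺ (Z=22), Sc³⁺ (Z=21).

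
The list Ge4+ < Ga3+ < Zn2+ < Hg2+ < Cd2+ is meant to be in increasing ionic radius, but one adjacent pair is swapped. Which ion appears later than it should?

Cd2+

The pair Hg2+, Cd2+ is the wrong way round — same group and charge — period 5 sits above period 6, so Cd2+ is smaller. All other adjacent pairs agree with periodic trends, so Cd2+ is the misplaced ion.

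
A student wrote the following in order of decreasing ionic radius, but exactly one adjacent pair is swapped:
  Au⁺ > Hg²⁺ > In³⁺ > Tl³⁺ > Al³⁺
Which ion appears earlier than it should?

In³⁺

The pair In³⁺, Tl³⁺ is the wrong way round — same group and charge — period 5 sits above period 6, so In³⁺ is smaller. All other adjacent pairs agree with periodic trends, so In³⁺ is the misplaced ion.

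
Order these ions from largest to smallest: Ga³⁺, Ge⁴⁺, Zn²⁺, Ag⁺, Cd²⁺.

Ag⁺ > Cd²⁺ > Zn²⁺ > Ga³⁺ > Ge⁴⁺

Electron counts and nuclear charges: Ge⁴⁺ has 28 e⁻ (Z=32), Ga³⁺ has 28 e⁻ (Z=31), Zn²⁺ has 28 e⁻ (Z=30), Cd²⁺ has 46 e⁻ (Z=48), Ag⁺ has 46 e⁻ (Z=47). Ge⁴⁺ < Ga³⁺ (both 28 e⁻, Z=32>31); Ga³⁺ < Zn²⁺ (isoelectronic, higher Z=31 is smaller); Zn²⁺ < Cd²⁺ (same group, 1 shell fewer); Cd²⁺ < Ag⁺ (both 46 e⁻, Z=48>47).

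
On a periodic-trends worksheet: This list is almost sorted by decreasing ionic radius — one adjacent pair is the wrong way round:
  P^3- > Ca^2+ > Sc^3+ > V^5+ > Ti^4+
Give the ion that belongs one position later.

V^5+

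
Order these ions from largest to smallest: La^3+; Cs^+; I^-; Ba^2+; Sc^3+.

Tabulating Z and e⁻: Sc^3+ (Z=21, 18 e⁻), La^3+ (Z=57, 54 e⁻), Ba^2+ (Z=56, 54 e⁻), Cs^+ (Z=55, 54 e⁻), I^- (Z=53, 54 e⁻). Sc^3+ < La^3+ (same group, 2 shells fewer); La^3+ < Ba^2+ (both 54 e⁻, Z=57>56); Ba^2+ < Cs^+ (both 54 e⁻, Z=56>55); Cs^+ < I^- (both 54 e⁻, Z=55>53).

I^- > Cs^+ > Ba^2+ > La^3+ > Sc^3+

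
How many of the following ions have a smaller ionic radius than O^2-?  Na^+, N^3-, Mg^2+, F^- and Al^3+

4

These species are isoelectronic with 10 electrons. The only difference is the number of protons: Al^3+ (Z=13), Mg^2+ (Z=12), Na^+ (Z=11), F^- (Z=9), O^2- (Z=8), N^3- (Z=7). The strongest nuclear pull (Al^3+) gives the smallest ion.
Placing each against O^2-: smaller — Al^3+, Mg^2+, Na^+, F^-; larger — N^3-. Count: 4.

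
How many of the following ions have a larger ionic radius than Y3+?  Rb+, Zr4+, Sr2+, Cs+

Electron counts and nuclear charges: Zr4+ (Z=40, 36 e⁻), Y3+ (Z=39, 36 e⁻), Sr2+ (Z=38, 36 e⁻), Rb+ (Z=37, 36 e⁻), Cs+ (Z=55, 54 e⁻). Zr4+ < Y3+ (isoelectronic, higher Z=40 is smaller); Y3+ < Sr2+ (both 36 e⁻, Z=39>38); Sr2+ < Rb+ (both 36 e⁻, Z=38>37); Rb+ < Cs+ (same group, 1 shell fewer).
Overall: Zr4+ < Y3+ < Sr2+ < Rb+ < Cs+. Y3+ has 1 below it and 3 above. So 3 are larger.

3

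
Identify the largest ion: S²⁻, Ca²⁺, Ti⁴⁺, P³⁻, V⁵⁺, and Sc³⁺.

P³⁻

Each ion has 18 electrons. The ranking follows nuclear charge in reverse — greater Z gives a smaller radius. V⁵⁺ (Z=23), Ti⁴⁺ (Z=22), Sc³⁺ (Z=21), Ca²⁺ (Z=20), S²⁻ (Z=16), P³⁻ (Z=15).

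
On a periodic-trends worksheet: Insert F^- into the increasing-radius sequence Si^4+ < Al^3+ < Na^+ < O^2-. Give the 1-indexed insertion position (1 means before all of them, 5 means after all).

Isoelectronic series (10 e⁻ each). Size is set by nuclear charge: more protons means a smaller ion. Si^4+ (Z=14), Al^3+ (Z=13), Na^+ (Z=11), F^- (Z=9), O^2- (Z=8).
Merged order: Si^4+ < Al^3+ < Na^+ < F^- < O^2- — F^- is number 4.

4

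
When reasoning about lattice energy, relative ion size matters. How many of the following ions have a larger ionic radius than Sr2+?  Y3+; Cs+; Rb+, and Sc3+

2

Sc3+: 18 e⁻, Z=21, Y3+: 36 e⁻, Z=39, Sr2+: 36 e⁻, Z=38, Rb+: 36 e⁻, Z=37, Cs+: 54 e⁻, Z=55. Sc3+ < Y3+ (same group, 1 shell fewer); Y3+ < Sr2+ (isoelectronic, higher Z=39 is smaller); Sr2+ < Rb+ (isoelectronic, higher Z=38 is smaller); Rb+ < Cs+ (same group, period 5 vs 6).
Ordering all of them (including Sr2+) by radius gives Sc3+ < Y3+ < Sr2+ < Rb+ < Cs+. Count: 2.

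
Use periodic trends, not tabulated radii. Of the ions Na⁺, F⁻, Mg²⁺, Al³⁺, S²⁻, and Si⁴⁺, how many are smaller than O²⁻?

Tabulating Z and e⁻: Si⁴⁺: 10 e⁻, Z=14, Al³⁺: 10 e⁻, Z=13, Mg²⁺: 10 e⁻, Z=12, Na⁺: 10 e⁻, Z=11, F⁻: 10 e⁻, Z=9, O²⁻: 10 e⁻, Z=8, S²⁻: 18 e⁻, Z=16. Si⁴⁺ < Al³⁺ (both 10 e⁻, Z=14>13); Al³⁺ < Mg²⁺ (both 10 e⁻, Z=13>12); Mg²⁺ < Na⁺ (isoelectronic, higher Z=12 is smaller); Na⁺ < F⁻ (both 10 e⁻, Z=11>9); F⁻ < O²⁻ (both 10 e⁻, Z=9>8); O²⁻ < S²⁻ (same group, period 2 vs 3).
Placing each against O²⁻: smaller — Si⁴⁺, Al³⁺, Mg²⁺, Na⁺, F⁻; larger — S²⁻. So 5 are smaller.

5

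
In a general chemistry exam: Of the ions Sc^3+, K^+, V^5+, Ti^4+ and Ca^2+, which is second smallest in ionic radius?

All of these have 18 electrons (isoelectronic). With the same electron cloud, the ion with the most protons pulls it in tightest. Nuclear charges: V^5+ (Z=23), Ti^4+ (Z=22), Sc^3+ (Z=21), Ca^2+ (Z=20), K^+ (Z=19). Highest Z is smallest.
So the order is V^5+ < Ti^4+ < Sc^3+ < Ca^2+ < K^+; the 2nd-smallest ion is Ti^4+.

Ti^4+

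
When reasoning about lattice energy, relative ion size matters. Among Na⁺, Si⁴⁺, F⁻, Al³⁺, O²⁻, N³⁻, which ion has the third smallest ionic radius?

Each ion has 10 electrons. The ranking follows nuclear charge in reverse — greater Z gives a smaller radius. Si⁴⁺ (Z=14), Al³⁺ (Z=13), Na⁺ (Z=11), F⁻ (Z=9), O²⁻ (Z=8), N³⁻ (Z=7).
So the order is Si⁴⁺ < Al³⁺ < Na⁺ < F⁻ < O²⁻ < N³⁻; the 3rd-smallest ion is Na⁺.

Na⁺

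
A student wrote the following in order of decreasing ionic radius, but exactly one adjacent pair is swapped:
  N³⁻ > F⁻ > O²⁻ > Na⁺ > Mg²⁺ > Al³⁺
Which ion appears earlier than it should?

F⁻

Scanning neighbour by neighbour, only F⁻/O²⁻ violates a trend: F⁻ and O²⁻ share 10 electrons; the higher nuclear charge on F (Z=9) contracts it more, so F⁻ < O²⁻. That makes F⁻ the one sitting a position early relative to where it belongs.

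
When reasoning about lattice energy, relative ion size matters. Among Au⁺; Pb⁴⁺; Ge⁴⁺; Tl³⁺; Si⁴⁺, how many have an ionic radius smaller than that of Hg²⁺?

First list Z and electron count for each: Si⁴⁺ (Z=14, 10 e⁻), Ge⁴⁺ (Z=32, 28 e⁻), Pb⁴⁺ (Z=82, 78 e⁻), Tl³⁺ (Z=81, 78 e⁻), Hg²⁺ (Z=80, 78 e⁻), Au⁺ (Z=79, 78 e⁻). Si⁴⁺ < Ge⁴⁺ (same group, period 3 vs 4); Ge⁴⁺ < Pb⁴⁺ (same group, period 4 vs 6); Pb⁴⁺ < Tl³⁺ (isoelectronic, higher Z=82 is smaller); Tl³⁺ < Hg²⁺ (isoelectronic, higher Z=81 is smaller); Hg²⁺ < Au⁺ (isoelectronic, higher Z=80 is smaller).
Placing each against Hg²⁺: smaller — Si⁴⁺, Ge⁴⁺, Pb⁴⁺, Tl³⁺; larger — Au⁺. Count: 4.

4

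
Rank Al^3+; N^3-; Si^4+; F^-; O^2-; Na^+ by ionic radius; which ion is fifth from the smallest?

Each ion has 10 electrons. The ranking follows nuclear charge in reverse — greater Z gives a smaller radius. Si^4+ (Z=14), Al^3+ (Z=13), Na^+ (Z=11), F^- (Z=9), O^2- (Z=8), N^3- (Z=7).
That gives Si^4+ < Al^3+ < Na^+ < F^- < O^2- < N^3-. From the smallest end, number 5 is O^2-.

O^2-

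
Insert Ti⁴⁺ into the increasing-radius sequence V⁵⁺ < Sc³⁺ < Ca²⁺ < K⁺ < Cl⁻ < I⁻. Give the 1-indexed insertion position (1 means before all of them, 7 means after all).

2

Electron counts and nuclear charges: V⁵⁺: 18 e⁻, Z=23, Ti⁴⁺: 18 e⁻, Z=22, Sc³⁺: 18 e⁻, Z=21, Ca²⁺: 18 e⁻, Z=20, K⁺: 18 e⁻, Z=19, Cl⁻: 18 e⁻, Z=17, I⁻: 54 e⁻, Z=53. V⁵⁺ < Ti⁴⁺ (isoelectronic, higher Z=23 is smaller); Ti⁴⁺ < Sc³⁺ (isoelectronic, higher Z=22 is smaller); Sc³⁺ < Ca²⁺ (isoelectronic, higher Z=21 is smaller); Ca²⁺ < K⁺ (both 18 e⁻, Z=20>19); K⁺ < Cl⁻ (isoelectronic, higher Z=19 is smaller); Cl⁻ < I⁻ (same group, period 3 vs 5).
Merged order: V⁵⁺ < Ti⁴⁺ < Sc³⁺ < Ca²⁺ < K⁺ < Cl⁻ < I⁻ — Ti⁴⁺ is number 2.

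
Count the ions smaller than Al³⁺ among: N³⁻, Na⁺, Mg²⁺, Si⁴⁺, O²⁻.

These species are isoelectronic with 10 electrons. The only difference is the number of protons: Si⁴⁺ (Z=14), Al³⁺ (Z=13), Mg²⁺ (Z=12), Na⁺ (Z=11), O²⁻ (Z=8), N³⁻ (Z=7). The strongest nuclear pull (Si⁴⁺) gives the smallest ion.
Placing each against Al³⁺: smaller — Si⁴⁺; larger — Mg²⁺, Na⁺, O²⁻, N³⁻. That's 1.

1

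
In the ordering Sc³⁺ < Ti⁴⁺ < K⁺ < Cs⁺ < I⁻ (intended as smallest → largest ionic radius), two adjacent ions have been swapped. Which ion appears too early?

The pair Sc³⁺, Ti⁴⁺ is the wrong way round — Ti⁴⁺ and Sc³⁺ share 18 electrons; the higher nuclear charge on Ti (Z=22) contracts it more, so Ti⁴⁺ < Sc³⁺. All other adjacent pairs agree with periodic trends, so Sc³⁺ is the misplaced ion.

Sc³⁺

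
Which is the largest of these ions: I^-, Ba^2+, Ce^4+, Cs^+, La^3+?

Each ion has 54 electrons. The ranking follows nuclear charge in reverse — greater Z gives a smaller radius. Ce^4+ (Z=58), La^3+ (Z=57), Ba^2+ (Z=56), Cs^+ (Z=55), I^- (Z=53).

I^-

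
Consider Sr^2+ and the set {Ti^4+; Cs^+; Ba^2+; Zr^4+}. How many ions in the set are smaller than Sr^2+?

Electron counts and nuclear charges: Ti^4+ has 18 e⁻ (Z=22), Zr^4+ has 36 e⁻ (Z=40), Sr^2+ has 36 e⁻ (Z=38), Ba^2+ has 54 e⁻ (Z=56), Cs^+ has 54 e⁻ (Z=55). Ti^4+ < Zr^4+ (same group, 1 shell fewer); Zr^4+ < Sr^2+ (isoelectronic, higher Z=40 is smaller); Sr^2+ < Ba^2+ (same group, 1 shell fewer); Ba^2+ < Cs^+ (both 54 e⁻, Z=56>55).
Relative to Sr^2+, the ions that are smaller are Ti^4+, Zr^4+. That's 2.

2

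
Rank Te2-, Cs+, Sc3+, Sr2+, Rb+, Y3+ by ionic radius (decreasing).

Te2- > Cs+ > Rb+ > Sr2+ > Y3+ > Sc3+

First list Z and electron count for each: Sc3+: 18 e⁻, Z=21, Y3+: 36 e⁻, Z=39, Sr2+: 36 e⁻, Z=38, Rb+: 36 e⁻, Z=37, Cs+: 54 e⁻, Z=55, Te2-: 54 e⁻, Z=52. Sc3+ < Y3+ (same group, 1 shell fewer); Y3+ < Sr2+ (both 36 e⁻, Z=39>38); Sr2+ < Rb+ (isoelectronic, higher Z=38 is smaller); Rb+ < Cs+ (same group, 1 shell fewer); Cs+ < Te2- (isoelectronic, higher Z=55 is smaller).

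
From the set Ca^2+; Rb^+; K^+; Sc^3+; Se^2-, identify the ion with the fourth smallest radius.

Rb^+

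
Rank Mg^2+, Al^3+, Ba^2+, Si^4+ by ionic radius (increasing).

Si^4+ < Al^3+ < Mg^2+ < Ba^2+

Si^4+: 10 e⁻, Z=14, Al^3+: 10 e⁻, Z=13, Mg^2+: 10 e⁻, Z=12, Ba^2+: 54 e⁻, Z=56. Si^4+ < Al^3+ (isoelectronic, higher Z=14 is smaller); Al^3+ < Mg^2+ (both 10 e⁻, Z=13>12); Mg^2+ < Ba^2+ (same group, period 3 vs 6).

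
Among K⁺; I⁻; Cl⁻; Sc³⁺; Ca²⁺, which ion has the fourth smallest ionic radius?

Cl⁻

Tabulating Z and e⁻: Sc³⁺ (Z=21, 18 e⁻), Ca²⁺ (Z=20, 18 e⁻), K⁺ (Z=19, 18 e⁻), Cl⁻ (Z=17, 18 e⁻), I⁻ (Z=53, 54 e⁻). Sc³⁺ < Ca²⁺ (both 18 e⁻, Z=21>20); Ca²⁺ < K⁺ (both 18 e⁻, Z=20>19); K⁺ < Cl⁻ (both 18 e⁻, Z=19>17); Cl⁻ < I⁻ (same group, 2 shells fewer).
Ordering: Sc³⁺ < Ca²⁺ < K⁺ < Cl⁻ < I⁻. The fourth smallest is Cl⁻.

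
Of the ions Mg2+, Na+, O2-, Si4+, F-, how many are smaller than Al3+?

1

These species are isoelectronic with 10 electrons. The only difference is the number of protons: Si4+ (Z=14), Al3+ (Z=13), Mg2+ (Z=12), Na+ (Z=11), F- (Z=9), O2- (Z=8). The strongest nuclear pull (Si4+) gives the smallest ion.
Placing each against Al3+: smaller — Si4+; larger — Mg2+, Na+, F-, O2-. That's 1.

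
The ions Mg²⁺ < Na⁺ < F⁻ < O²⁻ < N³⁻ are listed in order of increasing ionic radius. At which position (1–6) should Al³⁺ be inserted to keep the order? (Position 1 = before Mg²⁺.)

Isoelectronic series (10 e⁻ each). Size is set by nuclear charge: more protons means a smaller ion. Al³⁺ (Z=13), Mg²⁺ (Z=12), Na⁺ (Z=11), F⁻ (Z=9), O²⁻ (Z=8), N³⁻ (Z=7).
Putting Al³⁺ in gives Al³⁺ < Mg²⁺ < Na⁺ < F⁻ < O²⁻ < N³⁻; it lands at slot 1.

1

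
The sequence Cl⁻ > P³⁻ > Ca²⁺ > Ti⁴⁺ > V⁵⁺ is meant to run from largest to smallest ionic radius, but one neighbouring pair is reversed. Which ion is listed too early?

Cl⁻

Check each adjacent pair. Cl⁻ and P³⁻ are reversed: Cl⁻ and P³⁻ share 18 electrons; the higher nuclear charge on Cl (Z=17) contracts it more, so Cl⁻ < P³⁻. No other neighbouring pair contradicts the periodic trends, so Cl⁻ is the ion listed too early.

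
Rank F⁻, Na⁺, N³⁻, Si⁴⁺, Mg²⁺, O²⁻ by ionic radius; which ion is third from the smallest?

Each ion has 10 electrons. The ranking follows nuclear charge in reverse — greater Z gives a smaller radius. Si⁴⁺ (Z=14), Mg²⁺ (Z=12), Na⁺ (Z=11), F⁻ (Z=9), O²⁻ (Z=8), N³⁻ (Z=7).
Ordering: Si⁴⁺ < Mg²⁺ < Na⁺ < F⁻ < O²⁻ < N³⁻. The third smallest is Na⁺.

Na⁺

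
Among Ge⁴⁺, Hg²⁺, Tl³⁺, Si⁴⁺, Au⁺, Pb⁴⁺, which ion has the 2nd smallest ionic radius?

Ge⁴⁺

Electron counts and nuclear charges: Si⁴⁺ (Z=14, 10 e⁻), Ge⁴⁺ (Z=32, 28 e⁻), Pb⁴⁺ (Z=82, 78 e⁻), Tl³⁺ (Z=81, 78 e⁻), Hg²⁺ (Z=80, 78 e⁻), Au⁺ (Z=79, 78 e⁻). Si⁴⁺ < Ge⁴⁺ (same group, 1 shell fewer); Ge⁴⁺ < Pb⁴⁺ (same group, period 4 vs 6); Pb⁴⁺ < Tl³⁺ (both 78 e⁻, Z=82>81); Tl³⁺ < Hg²⁺ (both 78 e⁻, Z=81>80); Hg²⁺ < Au⁺ (both 78 e⁻, Z=80>79).
Ordering: Si⁴⁺ < Ge⁴⁺ < Pb⁴⁺ < Tl³⁺ < Hg²⁺ < Au⁺. The 2nd smallest is Ge⁴⁺.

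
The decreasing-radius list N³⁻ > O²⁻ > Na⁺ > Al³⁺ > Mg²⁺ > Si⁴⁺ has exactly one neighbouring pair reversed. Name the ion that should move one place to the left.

Mg²⁺

Check each adjacent pair. Al³⁺ and Mg²⁺ are reversed: they are isoelectronic (10 e⁻) and Al has more protons than Mg (13 vs 12), making Al³⁺ smaller. No other neighbouring pair contradicts the periodic trends, so Mg²⁺ is the ion listed too late.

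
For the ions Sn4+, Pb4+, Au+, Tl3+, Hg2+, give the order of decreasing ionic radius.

Au+ > Hg2+ > Tl3+ > Pb4+ > Sn4+

Electron counts and nuclear charges: Sn4+ (Z=50, 46 e⁻), Pb4+ (Z=82, 78 e⁻), Tl3+ (Z=81, 78 e⁻), Hg2+ (Z=80, 78 e⁻), Au+ (Z=79, 78 e⁻). Sn4+ < Pb4+ (same group, period 5 vs 6); Pb4+ < Tl3+ (both 78 e⁻, Z=82>81); Tl3+ < Hg2+ (isoelectronic, higher Z=81 is smaller); Hg2+ < Au+ (both 78 e⁻, Z=80>79).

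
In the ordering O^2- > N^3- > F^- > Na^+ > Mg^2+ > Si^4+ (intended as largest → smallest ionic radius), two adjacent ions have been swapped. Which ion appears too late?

Check each adjacent pair. O^2- and N^3- are reversed: O^2- and N^3- share 10 electrons; the higher nuclear charge on O (Z=8) contracts it more, so O^2- < N^3-. No other neighbouring pair contradicts the periodic trends, so N^3- is the ion listed too late.

N^3-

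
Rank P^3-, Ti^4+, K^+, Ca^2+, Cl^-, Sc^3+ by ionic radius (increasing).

These species are isoelectronic with 18 electrons. The only difference is the number of protons: Ti^4+ (Z=22), Sc^3+ (Z=21), Ca^2+ (Z=20), K^+ (Z=19), Cl^- (Z=17), P^3- (Z=15). The strongest nuclear pull (Ti^4+) gives the smallest ion.

Ti^4+ < Sc^3+ < Ca^2+ < K^+ < Cl^- < P^3-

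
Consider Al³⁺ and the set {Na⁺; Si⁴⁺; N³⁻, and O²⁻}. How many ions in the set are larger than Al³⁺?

Isoelectronic series (10 e⁻ each). Size is set by nuclear charge: more protons means a smaller ion. Si⁴⁺ (Z=14), Al³⁺ (Z=13), Na⁺ (Z=11), O²⁻ (Z=8), N³⁻ (Z=7).
Overall: Si⁴⁺ < Al³⁺ < Na⁺ < O²⁻ < N³⁻. Al³⁺ has 1 below it and 3 above. Count: 3.

3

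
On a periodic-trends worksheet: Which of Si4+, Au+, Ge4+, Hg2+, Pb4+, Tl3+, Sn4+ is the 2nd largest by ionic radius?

Si4+ has 10 e⁻ (Z=14), Ge4+ has 28 e⁻ (Z=32), Sn4+ has 46 e⁻ (Z=50), Pb4+ has 78 e⁻ (Z=82), Tl3+ has 78 e⁻ (Z=81), Hg2+ has 78 e⁻ (Z=80), Au+ has 78 e⁻ (Z=79). Si4+ < Ge4+ (same group, 1 shell fewer); Ge4+ < Sn4+ (same group, 1 shell fewer); Sn4+ < Pb4+ (same group, 1 shell fewer); Pb4+ < Tl3+ (isoelectronic, higher Z=82 is smaller); Tl3+ < Hg2+ (isoelectronic, higher Z=81 is smaller); Hg2+ < Au+ (isoelectronic, higher Z=80 is smaller).
Ordering: Si4+ < Ge4+ < Sn4+ < Pb4+ < Tl3+ < Hg2+ < Au+. The 2nd largest is Hg2+.

Hg2+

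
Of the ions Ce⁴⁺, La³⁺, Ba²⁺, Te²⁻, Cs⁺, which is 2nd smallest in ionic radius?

La³⁺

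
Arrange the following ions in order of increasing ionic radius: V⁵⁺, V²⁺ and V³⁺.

For a single element, ionic radius drops as positive charge rises — V⁵⁺ < V²⁺.

V⁵⁺ < V³⁺ < V²⁺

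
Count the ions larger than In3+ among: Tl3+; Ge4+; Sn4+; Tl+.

2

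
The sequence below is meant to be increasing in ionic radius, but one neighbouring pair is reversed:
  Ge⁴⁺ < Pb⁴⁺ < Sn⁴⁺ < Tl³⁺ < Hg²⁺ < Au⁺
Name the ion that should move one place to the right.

Pb⁴⁺

Check each adjacent pair. Pb⁴⁺ and Sn⁴⁺ are reversed: Sn⁴⁺ and Pb⁴⁺ are in one column with the same charge; the lighter period-5 ion has one fewer shell and is smaller. No other neighbouring pair contradicts the periodic trends, so Pb⁴⁺ is the ion listed too early.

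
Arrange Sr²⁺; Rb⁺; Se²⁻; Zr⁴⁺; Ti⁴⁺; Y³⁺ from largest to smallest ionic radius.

First list Z and electron count for each: Ti⁴⁺ has 18 e⁻ (Z=22), Zr⁴⁺ has 36 e⁻ (Z=40), Y³⁺ has 36 e⁻ (Z=39), Sr²⁺ has 36 e⁻ (Z=38), Rb⁺ has 36 e⁻ (Z=37), Se²⁻ has 36 e⁻ (Z=34). Ti⁴⁺ < Zr⁴⁺ (same group, 1 shell fewer); Zr⁴⁺ < Y³⁺ (both 36 e⁻, Z=40>39); Y³⁺ < Sr²⁺ (both 36 e⁻, Z=39>38); Sr²⁺ < Rb⁺ (isoelectronic, higher Z=38 is smaller); Rb⁺ < Se²⁻ (both 36 e⁻, Z=37>34).

Se²⁻ > Rb⁺ > Sr²⁺ > Y³⁺ > Zr⁴⁺ > Ti⁴⁺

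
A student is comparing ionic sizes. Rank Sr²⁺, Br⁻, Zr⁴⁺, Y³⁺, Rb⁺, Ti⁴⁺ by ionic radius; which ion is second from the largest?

Rb⁺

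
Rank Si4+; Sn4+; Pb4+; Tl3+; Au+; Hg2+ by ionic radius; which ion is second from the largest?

Hg2+

Tabulating Z and e⁻: Si4+: 10 e⁻, Z=14, Sn4+: 46 e⁻, Z=50, Pb4+: 78 e⁻, Z=82, Tl3+: 78 e⁻, Z=81, Hg2+: 78 e⁻, Z=80, Au+: 78 e⁻, Z=79. Si4+ < Sn4+ (same group, 2 shells fewer); Sn4+ < Pb4+ (same group, period 5 vs 6); Pb4+ < Tl3+ (isoelectronic, higher Z=82 is smaller); Tl3+ < Hg2+ (isoelectronic, higher Z=81 is smaller); Hg2+ < Au+ (both 78 e⁻, Z=80>79).
That gives Si4+ < Sn4+ < Pb4+ < Tl3+ < Hg2+ < Au+. From the largest end, number 2 is Hg2+.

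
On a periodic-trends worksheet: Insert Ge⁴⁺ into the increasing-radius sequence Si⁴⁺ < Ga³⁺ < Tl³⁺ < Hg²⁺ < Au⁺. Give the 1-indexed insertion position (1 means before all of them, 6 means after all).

Si⁴⁺: 10 e⁻, Z=14, Ge⁴⁺: 28 e⁻, Z=32, Ga³⁺: 28 e⁻, Z=31, Tl³⁺: 78 e⁻, Z=81, Hg²⁺: 78 e⁻, Z=80, Au⁺: 78 e⁻, Z=79. Si⁴⁺ < Ge⁴⁺ (same group, 1 shell fewer); Ge⁴⁺ < Ga³⁺ (both 28 e⁻, Z=32>31); Ga³⁺ < Tl³⁺ (same group, period 4 vs 6); Tl³⁺ < Hg²⁺ (both 78 e⁻, Z=81>80); Hg²⁺ < Au⁺ (both 78 e⁻, Z=80>79).
With Ge⁴⁺ included the full order is Si⁴⁺ < Ge⁴⁺ < Ga³⁺ < Tl³⁺ < Hg²⁺ < Au⁺, so it takes position 2.

2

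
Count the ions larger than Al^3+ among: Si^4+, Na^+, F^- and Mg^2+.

3

All of these have 10 electrons (isoelectronic). With the same electron cloud, the ion with the most protons pulls it in tightest. Nuclear charges: Si^4+ (Z=14), Al^3+ (Z=13), Mg^2+ (Z=12), Na^+ (Z=11), F^- (Z=9). Highest Z is smallest.
Relative to Al^3+, the ions that are larger are Mg^2+, Na^+, F^-. That's 3.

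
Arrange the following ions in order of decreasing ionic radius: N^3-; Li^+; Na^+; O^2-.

N^3- > O^2- > Na^+ > Li^+

Electron counts and nuclear charges: Li^+ (Z=3, 2 e⁻), Na^+ (Z=11, 10 e⁻), O^2- (Z=8, 10 e⁻), N^3- (Z=7, 10 e⁻). Li^+ < Na^+ (same group, 1 shell fewer); Na^+ < O^2- (both 10 e⁻, Z=11>8); O^2- < N^3- (isoelectronic, higher Z=8 is smaller).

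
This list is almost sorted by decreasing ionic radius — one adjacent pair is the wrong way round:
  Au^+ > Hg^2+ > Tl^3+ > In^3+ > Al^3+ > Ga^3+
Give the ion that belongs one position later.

Compare adjacent ions: Al^3+ and Ga^3+ are in one column with the same charge; the lighter period-3 ion has one fewer shell and is smaller — yet in this decreasing list Al^3+ sits before Ga^3+. Nothing else is reversed, so Al^3+ should move one place to the right.

Al^3+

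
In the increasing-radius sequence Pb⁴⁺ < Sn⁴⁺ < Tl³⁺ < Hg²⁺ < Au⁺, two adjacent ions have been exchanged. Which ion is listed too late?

Sn⁴⁺

Compare adjacent ions: both in group 14 with the same charge; Sn⁴⁺ (period 5) has the smaller radius — yet in this increasing list Pb⁴⁺ sits before Sn⁴⁺. Nothing else is reversed, so Sn⁴⁺ should move one place to the left.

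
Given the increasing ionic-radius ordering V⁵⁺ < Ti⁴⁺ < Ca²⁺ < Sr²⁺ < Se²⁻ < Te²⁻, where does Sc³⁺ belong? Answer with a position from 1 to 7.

V⁵⁺: 18 e⁻, Z=23, Ti⁴⁺: 18 e⁻, Z=22, Sc³⁺: 18 e⁻, Z=21, Ca²⁺: 18 e⁻, Z=20, Sr²⁺: 36 e⁻, Z=38, Se²⁻: 36 e⁻, Z=34, Te²⁻: 54 e⁻, Z=52. V⁵⁺ < Ti⁴⁺ (both 18 e⁻, Z=23>22); Ti⁴⁺ < Sc³⁺ (both 18 e⁻, Z=22>21); Sc³⁺ < Ca²⁺ (isoelectronic, higher Z=21 is smaller); Ca²⁺ < Sr²⁺ (same group, period 4 vs 5); Sr²⁺ < Se²⁻ (isoelectronic, higher Z=38 is smaller); Se²⁻ < Te²⁻ (same group, 1 shell fewer).
With Sc³⁺ included the full order is V⁵⁺ < Ti⁴⁺ < Sc³⁺ < Ca²⁺ < Sr²⁺ < Se²⁻ < Te²⁻, so it takes position 3.

3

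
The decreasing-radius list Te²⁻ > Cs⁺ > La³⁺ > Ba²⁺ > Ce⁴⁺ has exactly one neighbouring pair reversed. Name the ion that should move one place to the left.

The pair La³⁺, Ba²⁺ is the wrong way round — La³⁺ and Ba²⁺ share 54 electrons; the higher nuclear charge on La (Z=57) contracts it more, so La³⁺ < Ba²⁺. All other adjacent pairs agree with periodic trends, so Ba²⁺ is the misplaced ion.

Ba²⁺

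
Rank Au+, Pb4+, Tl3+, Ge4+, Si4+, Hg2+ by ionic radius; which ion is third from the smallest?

Pb4+

Tabulating Z and e⁻: Si4+ (Z=14, 10 e⁻), Ge4+ (Z=32, 28 e⁻), Pb4+ (Z=82, 78 e⁻), Tl3+ (Z=81, 78 e⁻), Hg2+ (Z=80, 78 e⁻), Au+ (Z=79, 78 e⁻). Si4+ < Ge4+ (same group, period 3 vs 4); Ge4+ < Pb4+ (same group, period 4 vs 6); Pb4+ < Tl3+ (isoelectronic, higher Z=82 is smaller); Tl3+ < Hg2+ (isoelectronic, higher Z=81 is smaller); Hg2+ < Au+ (isoelectronic, higher Z=80 is smaller).
Ordering: Si4+ < Ge4+ < Pb4+ < Tl3+ < Hg2+ < Au+. The third smallest is Pb4+.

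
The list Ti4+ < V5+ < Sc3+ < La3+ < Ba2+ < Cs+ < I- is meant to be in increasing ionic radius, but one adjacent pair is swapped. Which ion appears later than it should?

V5+

Compare adjacent ions: V5+ and Ti4+ share 18 electrons; the higher nuclear charge on V (Z=23) contracts it more, so V5+ < Ti4+ — yet in this increasing list Ti4+ sits before V5+. Nothing else is reversed, so V5+ should move one place to the left.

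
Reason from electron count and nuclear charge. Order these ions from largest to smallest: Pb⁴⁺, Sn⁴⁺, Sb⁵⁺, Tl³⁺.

Tl³⁺ > Pb⁴⁺ > Sn⁴⁺ > Sb⁵⁺

First list Z and electron count for each: Sb⁵⁺: 46 e⁻, Z=51, Sn⁴⁺: 46 e⁻, Z=50, Pb⁴⁺: 78 e⁻, Z=82, Tl³⁺: 78 e⁻, Z=81. Sb⁵⁺ < Sn⁴⁺ (isoelectronic, higher Z=51 is smaller); Sn⁴⁺ < Pb⁴⁺ (same group, 1 shell fewer); Pb⁴⁺ < Tl³⁺ (both 78 e⁻, Z=82>81).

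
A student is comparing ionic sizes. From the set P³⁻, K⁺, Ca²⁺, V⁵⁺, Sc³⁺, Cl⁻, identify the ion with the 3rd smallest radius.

Ca²⁺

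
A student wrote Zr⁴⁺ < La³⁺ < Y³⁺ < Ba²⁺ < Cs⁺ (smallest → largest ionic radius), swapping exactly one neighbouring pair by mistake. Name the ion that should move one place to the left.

Y³⁺

Check each adjacent pair. La³⁺ and Y³⁺ are reversed: Y³⁺ and La³⁺ are in one column with the same charge; the lighter period-5 ion has one fewer shell and is smaller. No other neighbouring pair contradicts the periodic trends, so Y³⁺ is the ion listed too late.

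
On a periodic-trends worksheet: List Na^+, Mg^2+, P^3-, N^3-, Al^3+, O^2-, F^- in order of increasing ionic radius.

Al^3+ < Mg^2+ < Na^+ < F^- < O^2- < N^3- < P^3-

Al^3+ has 10 e⁻ (Z=13), Mg^2+ has 10 e⁻ (Z=12), Na^+ has 10 e⁻ (Z=11), F^- has 10 e⁻ (Z=9), O^2- has 10 e⁻ (Z=8), N^3- has 10 e⁻ (Z=7), P^3- has 18 e⁻ (Z=15). Al^3+ < Mg^2+ (both 10 e⁻, Z=13>12); Mg^2+ < Na^+ (both 10 e⁻, Z=12>11); Na^+ < F^- (isoelectronic, higher Z=11 is smaller); F^- < O^2- (isoelectronic, higher Z=9 is smaller); O^2- < N^3- (isoelectronic, higher Z=8 is smaller); N^3- < P^3- (same group, 1 shell fewer).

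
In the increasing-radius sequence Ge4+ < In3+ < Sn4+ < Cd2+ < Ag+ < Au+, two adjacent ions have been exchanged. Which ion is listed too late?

Sn4+

Compare adjacent ions: Sn4+ and In3+ share 46 electrons; the higher nuclear charge on Sn (Z=50) contracts it more, so Sn4+ < In3+ — yet in this increasing list In3+ sits before Sn4+. Nothing else is reversed, so Sn4+ should move one place to the left.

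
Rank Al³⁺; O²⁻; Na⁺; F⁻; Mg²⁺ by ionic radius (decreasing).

O²⁻ > F⁻ > Na⁺ > Mg²⁺ > Al³⁺

Isoelectronic series (10 e⁻ each). Size is set by nuclear charge: more protons means a smaller ion. Al³⁺ (Z=13), Mg²⁺ (Z=12), Na⁺ (Z=11), F⁻ (Z=9), O²⁻ (Z=8).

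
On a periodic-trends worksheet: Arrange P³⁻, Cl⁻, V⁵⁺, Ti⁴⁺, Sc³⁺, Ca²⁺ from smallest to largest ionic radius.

V⁵⁺ < Ti⁴⁺ < Sc³⁺ < Ca²⁺ < Cl⁻ < P³⁻

Isoelectronic series (18 e⁻ each). Size is set by nuclear charge: more protons means a smaller ion. V⁵⁺ (Z=23), Ti⁴⁺ (Z=22), Sc³⁺ (Z=21), Ca²⁺ (Z=20), Cl⁻ (Z=17), P³⁻ (Z=15).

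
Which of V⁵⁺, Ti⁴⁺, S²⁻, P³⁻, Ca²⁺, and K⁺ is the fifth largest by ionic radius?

Ti⁴⁺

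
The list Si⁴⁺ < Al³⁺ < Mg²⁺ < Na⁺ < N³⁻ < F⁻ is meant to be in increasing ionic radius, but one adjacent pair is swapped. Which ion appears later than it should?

F⁻

Check each adjacent pair. N³⁻ and F⁻ are reversed: F⁻ and N³⁻ share 10 electrons; the higher nuclear charge on F (Z=9) contracts it more, so F⁻ < N³⁻. No other neighbouring pair contradicts the periodic trends, so F⁻ is the ion listed too late.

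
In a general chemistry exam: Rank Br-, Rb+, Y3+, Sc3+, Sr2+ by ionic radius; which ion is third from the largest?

Sr2+

First list Z and electron count for each: Sc3+ has 18 e⁻ (Z=21), Y3+ has 36 e⁻ (Z=39), Sr2+ has 36 e⁻ (Z=38), Rb+ has 36 e⁻ (Z=37), Br- has 36 e⁻ (Z=35). Sc3+ < Y3+ (same group, 1 shell fewer); Y3+ < Sr2+ (isoelectronic, higher Z=39 is smaller); Sr2+ < Rb+ (both 36 e⁻, Z=38>37); Rb+ < Br- (both 36 e⁻, Z=37>35).
That gives Sc3+ < Y3+ < Sr2+ < Rb+ < Br-. From the largest end, number 3 is Sr2+.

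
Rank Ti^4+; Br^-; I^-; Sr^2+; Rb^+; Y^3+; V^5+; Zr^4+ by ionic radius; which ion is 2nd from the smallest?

Tabulating Z and e⁻: V^5+ has 18 e⁻ (Z=23), Ti^4+ has 18 e⁻ (Z=22), Zr^4+ has 36 e⁻ (Z=40), Y^3+ has 36 e⁻ (Z=39), Sr^2+ has 36 e⁻ (Z=38), Rb^+ has 36 e⁻ (Z=37), Br^- has 36 e⁻ (Z=35), I^- has 54 e⁻ (Z=53). V^5+ < Ti^4+ (isoelectronic, higher Z=23 is smaller); Ti^4+ < Zr^4+ (same group, 1 shell fewer); Zr^4+ < Y^3+ (isoelectronic, higher Z=40 is smaller); Y^3+ < Sr^2+ (both 36 e⁻, Z=39>38); Sr^2+ < Rb^+ (both 36 e⁻, Z=38>37); Rb^+ < Br^- (both 36 e⁻, Z=37>35); Br^- < I^- (same group, 1 shell fewer).
So the order is V^5+ < Ti^4+ < Zr^4+ < Y^3+ < Sr^2+ < Rb^+ < Br^- < I^-; the 2nd-smallest ion is Ti^4+.

Ti^4+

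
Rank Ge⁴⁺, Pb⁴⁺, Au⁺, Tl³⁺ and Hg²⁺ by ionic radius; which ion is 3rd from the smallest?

Tl³⁺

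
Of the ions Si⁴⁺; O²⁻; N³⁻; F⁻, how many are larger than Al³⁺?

These species are isoelectronic with 10 electrons. The only difference is the number of protons: Si⁴⁺ (Z=14), Al³⁺ (Z=13), F⁻ (Z=9), O²⁻ (Z=8), N³⁻ (Z=7). The strongest nuclear pull (Si⁴⁺) gives the smallest ion.
Relative to Al³⁺, the ions that are larger are F⁻, O²⁻, N³⁻. That's 3.

3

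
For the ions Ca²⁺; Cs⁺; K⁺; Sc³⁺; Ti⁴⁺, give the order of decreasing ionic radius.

Work out protons and electrons: Ti⁴⁺ (Z=22, 18 e⁻), Sc³⁺ (Z=21, 18 e⁻), Ca²⁺ (Z=20, 18 e⁻), K⁺ (Z=19, 18 e⁻), Cs⁺ (Z=55, 54 e⁻). Ti⁴⁺ < Sc³⁺ (both 18 e⁻, Z=22>21); Sc³⁺ < Ca²⁺ (both 18 e⁻, Z=21>20); Ca²⁺ < K⁺ (isoelectronic, higher Z=20 is smaller); K⁺ < Cs⁺ (same group, period 4 vs 6).

Cs⁺ > K⁺ > Ca²⁺ > Sc³⁺ > Ti⁴⁺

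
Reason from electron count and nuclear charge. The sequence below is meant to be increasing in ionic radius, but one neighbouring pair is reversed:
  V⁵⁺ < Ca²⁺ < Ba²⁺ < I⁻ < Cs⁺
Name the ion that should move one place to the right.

I⁻

Compare adjacent ions: Cs⁺ and I⁻ share 54 electrons; the higher nuclear charge on Cs (Z=55) contracts it more, so Cs⁺ < I⁻ — yet in this increasing list I⁻ sits before Cs⁺. Nothing else is reversed, so I⁻ should move one place to the right.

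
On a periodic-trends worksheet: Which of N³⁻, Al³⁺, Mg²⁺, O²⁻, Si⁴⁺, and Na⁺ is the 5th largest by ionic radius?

Isoelectronic series (10 e⁻ each). Size is set by nuclear charge: more protons means a smaller ion. Si⁴⁺ (Z=14), Al³⁺ (Z=13), Mg²⁺ (Z=12), Na⁺ (Z=11), O²⁻ (Z=8), N³⁻ (Z=7).
Full ascending order: Si⁴⁺ < Al³⁺ < Mg²⁺ < Na⁺ < O²⁻ < N³⁻. Counting from the largest, position 5 is Al³⁺.

Al³⁺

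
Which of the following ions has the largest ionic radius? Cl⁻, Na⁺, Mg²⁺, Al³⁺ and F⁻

Electron counts and nuclear charges: Al³⁺ has 10 e⁻ (Z=13), Mg²⁺ has 10 e⁻ (Z=12), Na⁺ has 10 e⁻ (Z=11), F⁻ has 10 e⁻ (Z=9), Cl⁻ has 18 e⁻ (Z=17). Al³⁺ < Mg²⁺ (both 10 e⁻, Z=13>12); Mg²⁺ < Na⁺ (isoelectronic, higher Z=12 is smaller); Na⁺ < F⁻ (isoelectronic, higher Z=11 is smaller); F⁻ < Cl⁻ (same group, period 2 vs 3).

Cl⁻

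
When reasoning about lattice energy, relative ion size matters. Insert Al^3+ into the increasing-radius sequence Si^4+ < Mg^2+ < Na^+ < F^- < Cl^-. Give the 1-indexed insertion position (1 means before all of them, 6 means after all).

2

Electron counts and nuclear charges: Si^4+ has 10 e⁻ (Z=14), Al^3+ has 10 e⁻ (Z=13), Mg^2+ has 10 e⁻ (Z=12), Na^+ has 10 e⁻ (Z=11), F^- has 10 e⁻ (Z=9), Cl^- has 18 e⁻ (Z=17). Si^4+ < Al^3+ (isoelectronic, higher Z=14 is smaller); Al^3+ < Mg^2+ (both 10 e⁻, Z=13>12); Mg^2+ < Na^+ (both 10 e⁻, Z=12>11); Na^+ < F^- (both 10 e⁻, Z=11>9); F^- < Cl^- (same group, 1 shell fewer).
The complete sequence is Si^4+ < Al^3+ < Mg^2+ < Na^+ < F^- < Cl^-. Al^3+ sits at position 2.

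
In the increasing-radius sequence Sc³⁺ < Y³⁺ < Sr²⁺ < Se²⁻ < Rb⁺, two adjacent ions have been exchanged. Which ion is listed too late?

Rb⁺

Check each adjacent pair. Se²⁻ and Rb⁺ are reversed: they are isoelectronic (36 e⁻) and Rb has more protons than Se (37 vs 34), making Rb⁺ smaller. No other neighbouring pair contradicts the periodic trends, so Rb⁺ is the ion listed too late.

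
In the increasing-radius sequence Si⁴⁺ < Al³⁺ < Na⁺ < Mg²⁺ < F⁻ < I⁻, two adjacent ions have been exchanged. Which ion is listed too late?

The pair Na⁺, Mg²⁺ is the wrong way round — they are isoelectronic (10 e⁻) and Mg has more protons than Na (12 vs 11), making Mg²⁺ smaller. All other adjacent pairs agree with periodic trends, so Mg²⁺ is the misplaced ion.

Mg²⁺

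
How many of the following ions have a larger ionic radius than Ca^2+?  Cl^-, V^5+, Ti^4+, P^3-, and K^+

These species are isoelectronic with 18 electrons. The only difference is the number of protons: V^5+ (Z=23), Ti^4+ (Z=22), Ca^2+ (Z=20), K^+ (Z=19), Cl^- (Z=17), P^3- (Z=15). The strongest nuclear pull (V^5+) gives the smallest ion.
Ordering all of them (including Ca^2+) by radius gives V^5+ < Ti^4+ < Ca^2+ < K^+ < Cl^- < P^3-. So 3 are larger.

3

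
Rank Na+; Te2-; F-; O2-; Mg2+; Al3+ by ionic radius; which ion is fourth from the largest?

Al3+: 10 e⁻, Z=13, Mg2+: 10 e⁻, Z=12, Na+: 10 e⁻, Z=11, F-: 10 e⁻, Z=9, O2-: 10 e⁻, Z=8, Te2-: 54 e⁻, Z=52. Al3+ < Mg2+ (both 10 e⁻, Z=13>12); Mg2+ < Na+ (both 10 e⁻, Z=12>11); Na+ < F- (isoelectronic, higher Z=11 is smaller); F- < O2- (both 10 e⁻, Z=9>8); O2- < Te2- (same group, 3 shells fewer).
Full ascending order: Al3+ < Mg2+ < Na+ < F- < O2- < Te2-. Counting from the largest, position 4 is Na+.

Na+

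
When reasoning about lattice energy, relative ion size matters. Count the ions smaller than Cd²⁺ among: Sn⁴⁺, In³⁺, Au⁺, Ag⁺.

2

Tabulating Z and e⁻: Sn⁴⁺ (Z=50, 46 e⁻), In³⁺ (Z=49, 46 e⁻), Cd²⁺ (Z=48, 46 e⁻), Ag⁺ (Z=47, 46 e⁻), Au⁺ (Z=79, 78 e⁻). Sn⁴⁺ < In³⁺ (isoelectronic, higher Z=50 is smaller); In³⁺ < Cd²⁺ (both 46 e⁻, Z=49>48); Cd²⁺ < Ag⁺ (both 46 e⁻, Z=48>47); Ag⁺ < Au⁺ (same group, period 5 vs 6).
Ordering all of them (including Cd²⁺) by radius gives Sn⁴⁺ < In³⁺ < Cd²⁺ < Ag⁺ < Au⁺. So 2 are smaller.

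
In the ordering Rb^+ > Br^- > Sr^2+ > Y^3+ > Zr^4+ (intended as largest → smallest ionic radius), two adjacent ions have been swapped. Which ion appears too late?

The pair Rb^+, Br^- is the wrong way round — both have 36 electrons but Z(Rb)=37 > Z(Br)=35, so Rb^+ should be the smaller of the two. All other adjacent pairs agree with periodic trends, so Br^- is the misplaced ion.

Br^-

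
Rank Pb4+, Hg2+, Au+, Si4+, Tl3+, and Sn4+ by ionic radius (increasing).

Work out protons and electrons: Si4+ (Z=14, 10 e⁻), Sn4+ (Z=50, 46 e⁻), Pb4+ (Z=82, 78 e⁻), Tl3+ (Z=81, 78 e⁻), Hg2+ (Z=80, 78 e⁻), Au+ (Z=79, 78 e⁻). Si4+ < Sn4+ (same group, period 3 vs 5); Sn4+ < Pb4+ (same group, period 5 vs 6); Pb4+ < Tl3+ (both 78 e⁻, Z=82>81); Tl3+ < Hg2+ (isoelectronic, higher Z=81 is smaller); Hg2+ < Au+ (isoelectronic, higher Z=80 is smaller).

Si4+ < Sn4+ < Pb4+ < Tl3+ < Hg2+ < Au+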